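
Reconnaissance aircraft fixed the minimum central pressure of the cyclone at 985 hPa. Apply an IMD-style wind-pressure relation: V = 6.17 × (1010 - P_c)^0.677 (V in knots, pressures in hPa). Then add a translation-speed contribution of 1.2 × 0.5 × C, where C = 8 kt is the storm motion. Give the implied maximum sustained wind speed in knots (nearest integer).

ΔP = 1010 − 985 = 25 hPa.
25^0.677 ≈ 8.839.
V ≈ 6.17 × 8.839 ≈ 54.5 kt.
Translation term: 1.2 × 0.5 × 8 = 4.8 kt.
Corrected V ≈ 59.3 kt → 59 kt.

59 kt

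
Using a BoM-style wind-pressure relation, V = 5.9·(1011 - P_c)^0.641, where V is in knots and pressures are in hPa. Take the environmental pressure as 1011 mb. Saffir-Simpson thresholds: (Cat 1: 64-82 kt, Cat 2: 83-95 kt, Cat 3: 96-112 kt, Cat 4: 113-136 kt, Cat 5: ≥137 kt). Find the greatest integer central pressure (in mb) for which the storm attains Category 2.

Category 2 begins at V = 83 kt.
Required ΔP = (83/5.9)^(1/0.641) = 14.068^1.560 ≈ 61.84 mb.
P_c ≤ 1011 − 61.84 = 949.16, so the highest integer P_c is 949 mb.

949 mb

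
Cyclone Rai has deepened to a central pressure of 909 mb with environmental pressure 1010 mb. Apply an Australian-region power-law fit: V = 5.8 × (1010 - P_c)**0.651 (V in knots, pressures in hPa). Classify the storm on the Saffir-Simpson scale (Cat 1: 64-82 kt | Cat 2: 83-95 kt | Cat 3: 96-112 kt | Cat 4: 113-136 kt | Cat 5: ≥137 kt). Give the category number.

ΔP = 1010 − 909 = 101 mb.
V ≈ 5.8 × 101^0.651 = 5.8 × 20.17 ≈ 117 kt.
117 kt falls in the Category 4 band.

4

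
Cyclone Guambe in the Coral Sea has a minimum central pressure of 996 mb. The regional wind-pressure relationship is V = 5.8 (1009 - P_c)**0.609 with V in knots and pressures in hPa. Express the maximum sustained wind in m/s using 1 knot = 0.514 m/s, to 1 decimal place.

14.2 m/s

ΔP = 1009 − 996 = 13 mb.
V ≈ 5.8 × 13^0.609 = 5.8 × 4.769 ≈ 27.658 kt.
27.658 × 0.514 ≈ 14.22 m/s → 14.2 m/s.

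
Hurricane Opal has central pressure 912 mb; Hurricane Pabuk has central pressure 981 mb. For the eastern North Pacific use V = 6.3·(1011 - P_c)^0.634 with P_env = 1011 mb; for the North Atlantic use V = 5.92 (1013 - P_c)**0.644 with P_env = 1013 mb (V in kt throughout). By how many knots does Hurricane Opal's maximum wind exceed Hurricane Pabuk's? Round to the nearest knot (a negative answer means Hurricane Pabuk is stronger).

61 kt

Hurricane Opal: ΔP = 99; V ≈ 6.3 × 99^0.634 ≈ 116.03 kt.
Hurricane Pabuk: ΔP = 32; V ≈ 5.92 × 32^0.644 ≈ 55.16 kt.
Difference ≈ 116.03 − 55.16 = 60.87 → 61 kt.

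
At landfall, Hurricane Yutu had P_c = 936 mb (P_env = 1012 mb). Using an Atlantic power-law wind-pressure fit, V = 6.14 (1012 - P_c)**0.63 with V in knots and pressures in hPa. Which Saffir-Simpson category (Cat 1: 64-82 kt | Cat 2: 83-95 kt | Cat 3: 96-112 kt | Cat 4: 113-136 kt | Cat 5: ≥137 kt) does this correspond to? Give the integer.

2

ΔP = 1012 − 936 = 76 mb.
V ≈ 6.14 × 76^0.63 = 6.14 × 15.31 ≈ 94 kt.
94 kt falls in the Category 2 band.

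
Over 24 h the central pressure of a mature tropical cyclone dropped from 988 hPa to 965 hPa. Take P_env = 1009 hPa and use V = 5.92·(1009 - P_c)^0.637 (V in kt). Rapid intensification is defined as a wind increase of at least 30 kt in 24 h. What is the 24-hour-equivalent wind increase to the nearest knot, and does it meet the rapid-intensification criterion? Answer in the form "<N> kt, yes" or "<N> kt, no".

25 kt, no

V₁: ΔP = 21, V ≈ 5.92 × 21^0.637 ≈ 41.17 kt.
V₂: ΔP = 44, V ≈ 5.92 × 44^0.637 ≈ 65.95 kt.
ΔV over 24 h = 24.78 kt → 24 h equivalent = 24.78 × 24/24 ≈ 24.78 kt.
25 kt < 30 kt ⇒ not rapid intensification.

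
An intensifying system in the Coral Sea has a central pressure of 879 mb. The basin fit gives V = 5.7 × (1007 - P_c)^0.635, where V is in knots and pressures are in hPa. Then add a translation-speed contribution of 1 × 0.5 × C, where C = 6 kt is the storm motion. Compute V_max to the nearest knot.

ΔP = 1007 − 879 = 128 mb.
128^0.635 ≈ 21.781.
V ≈ 5.7 × 21.781 ≈ 124.2 kt.
Translation term: 1 × 0.5 × 6 = 3 kt.
Corrected V ≈ 127.2 kt → 127 kt.

127 kt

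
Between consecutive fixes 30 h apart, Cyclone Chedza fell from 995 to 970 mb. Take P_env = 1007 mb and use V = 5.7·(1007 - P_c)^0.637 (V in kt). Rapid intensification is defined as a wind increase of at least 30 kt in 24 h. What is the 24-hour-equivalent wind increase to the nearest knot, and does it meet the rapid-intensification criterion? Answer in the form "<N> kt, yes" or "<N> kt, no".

V₁: ΔP = 12, V ≈ 5.7 × 12^0.637 ≈ 27.75 kt.
V₂: ΔP = 37, V ≈ 5.7 × 37^0.637 ≈ 56.86 kt.
ΔV over 30 h = 29.11 kt → 24 h equivalent = 29.11 × 24/30 ≈ 23.29 kt.
23 kt < 30 kt ⇒ not rapid intensification.

23 kt, no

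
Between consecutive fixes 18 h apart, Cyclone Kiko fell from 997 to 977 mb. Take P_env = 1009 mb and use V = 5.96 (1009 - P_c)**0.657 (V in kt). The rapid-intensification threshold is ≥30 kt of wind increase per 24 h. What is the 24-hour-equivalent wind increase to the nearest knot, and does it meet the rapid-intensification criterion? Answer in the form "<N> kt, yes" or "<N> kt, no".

V₁: ΔP = 12, V ≈ 5.96 × 12^0.657 ≈ 30.50 kt.
V₂: ΔP = 32, V ≈ 5.96 × 32^0.657 ≈ 58.09 kt.
ΔV over 18 h = 27.59 kt → 24 h equivalent = 27.59 × 24/18 ≈ 36.79 kt.
37 kt ≥ 30 kt ⇒ rapid intensification.

37 kt, yes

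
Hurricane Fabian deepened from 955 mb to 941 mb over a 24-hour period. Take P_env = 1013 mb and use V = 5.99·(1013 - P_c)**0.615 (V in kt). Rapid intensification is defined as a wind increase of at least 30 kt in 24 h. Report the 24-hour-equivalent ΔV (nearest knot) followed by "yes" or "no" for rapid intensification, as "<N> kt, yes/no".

10 kt, no

V₁: ΔP = 58, V ≈ 5.99 × 58^0.615 ≈ 72.77 kt.
V₂: ΔP = 72, V ≈ 5.99 × 72^0.615 ≈ 83.12 kt.
ΔV over 24 h = 10.35 kt → 24 h equivalent = 10.35 × 24/24 ≈ 10.35 kt.
10 kt < 30 kt ⇒ not rapid intensification.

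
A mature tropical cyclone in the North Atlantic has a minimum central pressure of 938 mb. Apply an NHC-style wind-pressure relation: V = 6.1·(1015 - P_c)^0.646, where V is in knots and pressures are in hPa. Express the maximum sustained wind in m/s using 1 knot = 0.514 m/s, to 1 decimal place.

51.9 m/s

ΔP = 1015 − 938 = 77 mb.
V ≈ 6.1 × 77^0.646 = 6.1 × 16.545 ≈ 100.926 kt.
100.926 × 0.514 ≈ 51.88 m/s → 51.9 m/s.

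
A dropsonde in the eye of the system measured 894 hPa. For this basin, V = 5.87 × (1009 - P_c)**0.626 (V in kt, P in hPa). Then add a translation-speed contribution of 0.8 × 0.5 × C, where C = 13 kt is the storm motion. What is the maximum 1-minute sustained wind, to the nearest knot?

120 kt

ΔP = 1009 − 894 = 115 hPa.
115^0.626 ≈ 19.498.
V ≈ 5.87 × 19.498 ≈ 114.5 kt.
Translation term: 0.8 × 0.5 × 13 = 5.2 kt.
Corrected V ≈ 119.7 kt → 120 kt.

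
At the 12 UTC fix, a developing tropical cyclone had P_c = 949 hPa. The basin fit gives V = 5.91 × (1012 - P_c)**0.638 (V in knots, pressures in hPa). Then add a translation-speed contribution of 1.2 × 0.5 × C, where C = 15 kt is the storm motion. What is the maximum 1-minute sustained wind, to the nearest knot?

92 kt

ΔP = 1012 − 949 = 63 hPa.
63^0.638 ≈ 14.060.
V ≈ 5.91 × 14.060 ≈ 83.1 kt.
Translation term: 1.2 × 0.5 × 15 = 9 kt.
Corrected V ≈ 92.1 kt → 92 kt.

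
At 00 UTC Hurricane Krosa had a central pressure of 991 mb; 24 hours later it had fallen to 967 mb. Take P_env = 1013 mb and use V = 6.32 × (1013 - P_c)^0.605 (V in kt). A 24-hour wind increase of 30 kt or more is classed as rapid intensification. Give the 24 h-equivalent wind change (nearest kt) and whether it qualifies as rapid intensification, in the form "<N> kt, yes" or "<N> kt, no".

23 kt, no

V₁: ΔP = 22, V ≈ 6.32 × 22^0.605 ≈ 41.01 kt.
V₂: ΔP = 46, V ≈ 6.32 × 46^0.605 ≈ 64.07 kt.
ΔV over 24 h = 23.06 kt → 24 h equivalent = 23.06 × 24/24 ≈ 23.06 kt.
23 kt < 30 kt ⇒ not rapid intensification.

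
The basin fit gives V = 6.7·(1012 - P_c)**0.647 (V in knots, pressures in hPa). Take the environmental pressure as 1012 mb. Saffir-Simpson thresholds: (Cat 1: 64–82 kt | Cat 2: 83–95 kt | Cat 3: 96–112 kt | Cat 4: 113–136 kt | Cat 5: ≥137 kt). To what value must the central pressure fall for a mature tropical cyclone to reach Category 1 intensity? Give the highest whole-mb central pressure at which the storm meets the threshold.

Category 1 begins at V = 64 kt.
Required ΔP = (64/6.7)^(1/0.647) = 9.552^1.546 ≈ 32.72 mb.
P_c ≤ 1012 − 32.72 = 979.28, so the highest integer P_c is 979 mb.

979 mb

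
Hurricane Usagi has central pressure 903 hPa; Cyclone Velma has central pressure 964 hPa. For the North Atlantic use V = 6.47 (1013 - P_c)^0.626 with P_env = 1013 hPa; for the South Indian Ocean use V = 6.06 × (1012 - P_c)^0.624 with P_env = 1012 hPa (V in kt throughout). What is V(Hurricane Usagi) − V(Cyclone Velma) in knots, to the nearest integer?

55 kt

Hurricane Usagi: ΔP = 110; V ≈ 6.47 × 110^0.626 ≈ 122.69 kt.
Cyclone Velma: ΔP = 48; V ≈ 6.06 × 48^0.624 ≈ 67.85 kt.
Difference ≈ 122.69 − 67.85 = 54.84 → 55 kt.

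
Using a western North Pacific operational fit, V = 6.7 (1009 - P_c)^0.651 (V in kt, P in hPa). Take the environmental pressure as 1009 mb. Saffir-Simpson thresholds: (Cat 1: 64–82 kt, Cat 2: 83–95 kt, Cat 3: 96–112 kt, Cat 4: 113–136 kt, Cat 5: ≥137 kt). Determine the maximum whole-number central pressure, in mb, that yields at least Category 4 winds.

932 mb

Category 4 begins at V = 113 kt.
Required ΔP = (113/6.7)^(1/0.651) = 16.866^1.536 ≈ 76.70 mb.
P_c ≤ 1009 − 76.70 = 932.30, so the highest integer P_c is 932 mb.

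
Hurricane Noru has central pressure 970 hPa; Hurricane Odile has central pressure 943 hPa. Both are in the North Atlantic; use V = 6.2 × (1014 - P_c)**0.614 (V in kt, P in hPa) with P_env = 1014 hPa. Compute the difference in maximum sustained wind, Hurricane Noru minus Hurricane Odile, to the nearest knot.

-22 kt

Hurricane Noru: ΔP = 44; V ≈ 6.2 × 44^0.614 ≈ 63.31 kt.
Hurricane Odile: ΔP = 71; V ≈ 6.2 × 71^0.614 ≈ 84.93 kt.
Difference ≈ 63.31 − 84.93 = -21.62 → -22 kt.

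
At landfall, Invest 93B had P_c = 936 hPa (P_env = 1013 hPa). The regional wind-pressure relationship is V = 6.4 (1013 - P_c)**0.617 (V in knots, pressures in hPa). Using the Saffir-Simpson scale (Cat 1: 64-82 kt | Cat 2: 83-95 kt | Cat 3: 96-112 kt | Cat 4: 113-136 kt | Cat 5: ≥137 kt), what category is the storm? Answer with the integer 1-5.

ΔP = 1013 − 936 = 77 hPa.
V ≈ 6.4 × 77^0.617 = 6.4 × 14.59 ≈ 93 kt.
93 kt falls in the Category 2 band.

2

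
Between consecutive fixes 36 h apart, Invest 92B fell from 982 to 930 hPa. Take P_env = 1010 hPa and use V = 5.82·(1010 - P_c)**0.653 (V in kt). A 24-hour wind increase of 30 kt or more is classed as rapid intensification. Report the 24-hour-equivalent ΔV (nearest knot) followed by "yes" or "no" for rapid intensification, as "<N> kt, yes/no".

V₁: ΔP = 28, V ≈ 5.82 × 28^0.653 ≈ 51.28 kt.
V₂: ΔP = 80, V ≈ 5.82 × 80^0.653 ≈ 101.77 kt.
ΔV over 36 h = 50.49 kt → 24 h equivalent = 50.49 × 24/36 ≈ 33.66 kt.
34 kt ≥ 30 kt ⇒ rapid intensification.

34 kt, yes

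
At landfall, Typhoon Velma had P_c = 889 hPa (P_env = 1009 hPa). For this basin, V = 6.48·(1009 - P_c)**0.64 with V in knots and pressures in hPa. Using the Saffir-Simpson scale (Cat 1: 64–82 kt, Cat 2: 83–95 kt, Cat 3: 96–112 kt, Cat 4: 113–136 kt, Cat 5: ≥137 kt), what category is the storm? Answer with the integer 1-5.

ΔP = 1009 − 889 = 120 hPa.
V ≈ 6.48 × 120^0.64 = 6.48 × 21.41 ≈ 139 kt.
139 kt falls in the Category 5 band.

5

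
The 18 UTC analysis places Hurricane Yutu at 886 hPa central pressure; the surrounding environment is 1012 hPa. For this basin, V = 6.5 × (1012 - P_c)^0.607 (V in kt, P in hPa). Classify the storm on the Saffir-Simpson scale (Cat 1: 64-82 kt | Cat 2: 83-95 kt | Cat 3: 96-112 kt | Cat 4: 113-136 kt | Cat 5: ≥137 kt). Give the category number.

ΔP = 1012 − 886 = 126 hPa.
V ≈ 6.5 × 126^0.607 = 6.5 × 18.83 ≈ 122 kt.
122 kt falls in the Category 4 band.

4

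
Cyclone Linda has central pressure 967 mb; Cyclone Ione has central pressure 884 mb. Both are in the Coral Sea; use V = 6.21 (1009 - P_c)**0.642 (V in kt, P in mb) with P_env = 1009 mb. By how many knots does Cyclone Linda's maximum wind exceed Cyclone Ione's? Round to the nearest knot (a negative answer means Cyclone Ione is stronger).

-69 kt

Cyclone Linda: ΔP = 42; V ≈ 6.21 × 42^0.642 ≈ 68.43 kt.
Cyclone Ione: ΔP = 125; V ≈ 6.21 × 125^0.642 ≈ 137.82 kt.
Difference ≈ 68.43 − 137.82 = -69.39 → -69 kt.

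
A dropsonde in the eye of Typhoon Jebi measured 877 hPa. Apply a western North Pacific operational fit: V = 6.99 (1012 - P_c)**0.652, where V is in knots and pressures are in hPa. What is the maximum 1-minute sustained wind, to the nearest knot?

ΔP = 1012 − 877 = 135 hPa.
135^0.652 ≈ 24.489.
V ≈ 6.99 × 24.489 ≈ 171.2 kt.

171 kt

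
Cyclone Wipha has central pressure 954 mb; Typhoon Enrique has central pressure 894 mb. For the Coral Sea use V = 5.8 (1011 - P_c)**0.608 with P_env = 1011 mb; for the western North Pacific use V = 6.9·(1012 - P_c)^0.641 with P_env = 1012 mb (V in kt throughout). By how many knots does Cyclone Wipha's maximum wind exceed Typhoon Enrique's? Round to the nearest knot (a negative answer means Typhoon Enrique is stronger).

Cyclone Wipha: ΔP = 57; V ≈ 5.8 × 57^0.608 ≈ 67.76 kt.
Typhoon Enrique: ΔP = 118; V ≈ 6.9 × 118^0.641 ≈ 146.87 kt.
Difference ≈ 67.76 − 146.87 = -79.11 → -79 kt.

-79 kt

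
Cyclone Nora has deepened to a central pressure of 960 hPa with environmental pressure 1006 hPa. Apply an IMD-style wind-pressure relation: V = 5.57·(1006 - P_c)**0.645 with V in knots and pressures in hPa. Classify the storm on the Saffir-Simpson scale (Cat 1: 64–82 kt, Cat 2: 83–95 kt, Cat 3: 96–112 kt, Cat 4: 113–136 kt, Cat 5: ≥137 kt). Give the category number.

ΔP = 1006 − 960 = 46 hPa.
V ≈ 5.57 × 46^0.645 = 5.57 × 11.82 ≈ 66 kt.
66 kt falls in the Category 1 band.

1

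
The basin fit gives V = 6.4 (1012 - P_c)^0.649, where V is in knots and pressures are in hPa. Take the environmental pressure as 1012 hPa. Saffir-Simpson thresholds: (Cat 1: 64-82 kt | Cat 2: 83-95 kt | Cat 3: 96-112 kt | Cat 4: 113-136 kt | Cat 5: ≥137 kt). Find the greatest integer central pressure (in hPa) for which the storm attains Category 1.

977 hPa

Category 1 begins at V = 64 kt.
Required ΔP = (64/6.4)^(1/0.649) = 10.000^1.541 ≈ 34.74 hPa.
P_c ≤ 1012 − 34.74 = 977.26, so the highest integer P_c is 977 hPa.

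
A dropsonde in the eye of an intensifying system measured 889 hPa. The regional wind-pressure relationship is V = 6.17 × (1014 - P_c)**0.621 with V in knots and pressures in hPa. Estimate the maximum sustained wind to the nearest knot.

124 kt

ΔP = 1014 − 889 = 125 hPa.
125^0.621 ≈ 20.053.
V ≈ 6.17 × 20.053 ≈ 123.7 kt.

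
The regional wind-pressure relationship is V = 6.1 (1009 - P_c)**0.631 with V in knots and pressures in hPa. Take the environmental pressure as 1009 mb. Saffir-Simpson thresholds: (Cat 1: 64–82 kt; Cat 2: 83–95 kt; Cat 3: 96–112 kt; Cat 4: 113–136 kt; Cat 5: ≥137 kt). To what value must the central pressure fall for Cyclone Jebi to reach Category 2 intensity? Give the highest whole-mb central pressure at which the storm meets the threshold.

946 mb

Category 2 begins at V = 83 kt.
Required ΔP = (83/6.1)^(1/0.631) = 13.607^1.585 ≈ 62.63 mb.
P_c ≤ 1009 − 62.63 = 946.37, so the highest integer P_c is 946 mb.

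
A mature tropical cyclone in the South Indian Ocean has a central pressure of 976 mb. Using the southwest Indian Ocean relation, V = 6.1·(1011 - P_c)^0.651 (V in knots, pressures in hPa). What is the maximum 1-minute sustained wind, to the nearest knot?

ΔP = 1011 − 976 = 35 mb.
35^0.651 ≈ 10.120.
V ≈ 6.1 × 10.120 ≈ 61.7 kt.

62 kt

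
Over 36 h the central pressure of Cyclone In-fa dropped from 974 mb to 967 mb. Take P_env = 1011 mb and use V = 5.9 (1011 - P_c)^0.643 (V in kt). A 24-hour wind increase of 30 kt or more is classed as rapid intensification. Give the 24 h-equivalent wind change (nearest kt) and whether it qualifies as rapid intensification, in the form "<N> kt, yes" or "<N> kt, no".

5 kt, no

V₁: ΔP = 37, V ≈ 5.9 × 37^0.643 ≈ 60.15 kt.
V₂: ΔP = 44, V ≈ 5.9 × 44^0.643 ≈ 67.23 kt.
ΔV over 36 h = 7.08 kt → 24 h equivalent = 7.08 × 24/36 ≈ 4.72 kt.
5 kt < 30 kt ⇒ not rapid intensification.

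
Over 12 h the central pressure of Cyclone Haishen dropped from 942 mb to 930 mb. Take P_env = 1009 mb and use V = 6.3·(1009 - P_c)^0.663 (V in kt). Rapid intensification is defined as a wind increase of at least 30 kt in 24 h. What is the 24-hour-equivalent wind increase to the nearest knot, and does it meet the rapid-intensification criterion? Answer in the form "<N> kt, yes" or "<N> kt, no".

V₁: ΔP = 67, V ≈ 6.3 × 67^0.663 ≈ 102.34 kt.
V₂: ΔP = 79, V ≈ 6.3 × 79^0.663 ≈ 114.15 kt.
ΔV over 12 h = 11.81 kt → 24 h equivalent = 11.81 × 24/12 ≈ 23.62 kt.
24 kt < 30 kt ⇒ not rapid intensification.

24 kt, no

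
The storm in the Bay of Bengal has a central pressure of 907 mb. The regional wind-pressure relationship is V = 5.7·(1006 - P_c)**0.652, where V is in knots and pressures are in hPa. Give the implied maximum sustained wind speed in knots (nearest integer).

114 kt

ΔP = 1006 − 907 = 99 mb.
99^0.652 ≈ 20.006.
V ≈ 5.7 × 20.006 ≈ 114.0 kt.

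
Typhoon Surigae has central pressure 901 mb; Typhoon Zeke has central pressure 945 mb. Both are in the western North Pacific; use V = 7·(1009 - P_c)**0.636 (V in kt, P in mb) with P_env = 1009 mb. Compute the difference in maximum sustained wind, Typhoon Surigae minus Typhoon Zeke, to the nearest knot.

39 kt

Typhoon Surigae: ΔP = 108; V ≈ 7 × 108^0.636 ≈ 137.52 kt.
Typhoon Zeke: ΔP = 64; V ≈ 7 × 64^0.636 ≈ 98.59 kt.
Difference ≈ 137.52 − 98.59 = 38.93 → 39 kt.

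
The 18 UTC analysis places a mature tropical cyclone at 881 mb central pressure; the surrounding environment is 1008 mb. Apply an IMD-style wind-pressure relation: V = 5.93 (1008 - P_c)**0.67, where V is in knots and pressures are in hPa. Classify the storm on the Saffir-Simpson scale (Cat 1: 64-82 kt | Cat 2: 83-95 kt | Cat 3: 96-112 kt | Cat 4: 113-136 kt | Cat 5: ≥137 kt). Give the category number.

5

ΔP = 1008 − 881 = 127 mb.
V ≈ 5.93 × 127^0.67 = 5.93 × 25.68 ≈ 152 kt.
152 kt falls in the Category 5 band.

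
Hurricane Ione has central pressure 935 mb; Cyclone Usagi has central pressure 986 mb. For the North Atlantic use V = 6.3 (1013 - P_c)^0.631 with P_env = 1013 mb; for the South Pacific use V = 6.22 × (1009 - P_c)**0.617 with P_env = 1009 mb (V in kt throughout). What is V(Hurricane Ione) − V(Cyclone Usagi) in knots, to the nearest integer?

55 kt

Hurricane Ione: ΔP = 78; V ≈ 6.3 × 78^0.631 ≈ 98.46 kt.
Cyclone Usagi: ΔP = 23; V ≈ 6.22 × 23^0.617 ≈ 43.05 kt.
Difference ≈ 98.46 − 43.05 = 55.41 → 55 kt.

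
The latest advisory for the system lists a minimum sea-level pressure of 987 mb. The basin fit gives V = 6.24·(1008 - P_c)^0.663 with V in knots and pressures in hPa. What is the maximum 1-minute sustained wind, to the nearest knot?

47 kt

ΔP = 1008 − 987 = 21 mb.
21^0.663 ≈ 7.527.
V ≈ 6.24 × 7.527 ≈ 47.0 kt.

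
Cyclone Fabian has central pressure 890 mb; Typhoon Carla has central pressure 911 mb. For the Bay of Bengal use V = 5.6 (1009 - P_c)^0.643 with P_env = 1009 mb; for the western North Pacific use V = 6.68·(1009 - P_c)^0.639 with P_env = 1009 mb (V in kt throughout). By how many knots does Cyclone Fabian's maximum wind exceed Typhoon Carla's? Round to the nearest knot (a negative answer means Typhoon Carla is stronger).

Cyclone Fabian: ΔP = 119; V ≈ 5.6 × 119^0.643 ≈ 120.99 kt.
Typhoon Carla: ΔP = 98; V ≈ 6.68 × 98^0.639 ≈ 125.07 kt.
Difference ≈ 120.99 − 125.07 = -4.08 → -4 kt.

-4 kt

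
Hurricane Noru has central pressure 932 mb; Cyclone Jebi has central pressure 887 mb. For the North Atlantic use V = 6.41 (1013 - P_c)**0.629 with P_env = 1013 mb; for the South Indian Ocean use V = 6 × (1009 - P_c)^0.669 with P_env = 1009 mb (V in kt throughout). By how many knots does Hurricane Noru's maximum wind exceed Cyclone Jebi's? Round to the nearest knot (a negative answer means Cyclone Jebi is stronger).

Hurricane Noru: ΔP = 81; V ≈ 6.41 × 81^0.629 ≈ 101.69 kt.
Cyclone Jebi: ΔP = 122; V ≈ 6 × 122^0.669 ≈ 149.25 kt.
Difference ≈ 101.69 − 149.25 = -47.56 → -48 kt.

-48 kt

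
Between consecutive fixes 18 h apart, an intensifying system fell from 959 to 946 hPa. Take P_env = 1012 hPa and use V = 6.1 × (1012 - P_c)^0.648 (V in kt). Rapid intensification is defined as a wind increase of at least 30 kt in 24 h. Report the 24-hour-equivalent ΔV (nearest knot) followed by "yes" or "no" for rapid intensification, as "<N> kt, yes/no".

16 kt, no

V₁: ΔP = 53, V ≈ 6.1 × 53^0.648 ≈ 79.92 kt.
V₂: ΔP = 66, V ≈ 6.1 × 66^0.648 ≈ 92.13 kt.
ΔV over 18 h = 12.21 kt → 24 h equivalent = 12.21 × 24/18 ≈ 16.28 kt.
16 kt < 30 kt ⇒ not rapid intensification.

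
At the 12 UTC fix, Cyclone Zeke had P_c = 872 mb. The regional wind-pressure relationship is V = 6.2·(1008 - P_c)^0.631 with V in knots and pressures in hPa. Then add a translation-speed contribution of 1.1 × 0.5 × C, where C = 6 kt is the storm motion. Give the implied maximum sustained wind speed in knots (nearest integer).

141 kt

ΔP = 1008 − 872 = 136 mb.
136^0.631 ≈ 22.195.
V ≈ 6.2 × 22.195 ≈ 137.6 kt.
Translation term: 1.1 × 0.5 × 6 = 3.3 kt.
Corrected V ≈ 140.9 kt → 141 kt.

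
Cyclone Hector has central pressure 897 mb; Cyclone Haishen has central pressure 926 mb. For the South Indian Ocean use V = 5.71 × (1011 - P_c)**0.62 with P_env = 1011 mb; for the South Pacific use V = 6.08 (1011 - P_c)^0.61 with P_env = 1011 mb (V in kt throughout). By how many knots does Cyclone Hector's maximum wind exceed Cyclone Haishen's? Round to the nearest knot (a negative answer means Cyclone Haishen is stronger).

Cyclone Hector: ΔP = 114; V ≈ 5.71 × 114^0.62 ≈ 107.63 kt.
Cyclone Haishen: ΔP = 85; V ≈ 6.08 × 85^0.61 ≈ 91.38 kt.
Difference ≈ 107.63 − 91.38 = 16.25 → 16 kt.

16 kt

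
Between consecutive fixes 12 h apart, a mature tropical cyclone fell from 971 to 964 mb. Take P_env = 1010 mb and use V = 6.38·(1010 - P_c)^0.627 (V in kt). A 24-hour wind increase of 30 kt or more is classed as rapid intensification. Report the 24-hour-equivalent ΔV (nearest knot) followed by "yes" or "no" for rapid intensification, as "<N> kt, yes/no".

V₁: ΔP = 39, V ≈ 6.38 × 39^0.627 ≈ 63.45 kt.
V₂: ΔP = 46, V ≈ 6.38 × 46^0.627 ≈ 70.37 kt.
ΔV over 12 h = 6.92 kt → 24 h equivalent = 6.92 × 24/12 ≈ 13.84 kt.
14 kt < 30 kt ⇒ not rapid intensification.

14 kt, no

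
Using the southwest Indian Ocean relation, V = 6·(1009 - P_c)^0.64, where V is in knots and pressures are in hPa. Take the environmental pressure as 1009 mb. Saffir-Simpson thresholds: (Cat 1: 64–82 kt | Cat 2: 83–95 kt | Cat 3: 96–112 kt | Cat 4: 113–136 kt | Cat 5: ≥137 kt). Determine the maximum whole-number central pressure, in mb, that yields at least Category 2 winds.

948 mb

Category 2 begins at V = 83 kt.
Required ΔP = (83/6)^(1/0.64) = 13.833^1.562 ≈ 60.63 mb.
P_c ≤ 1009 − 60.63 = 948.37, so the highest integer P_c is 948 mb.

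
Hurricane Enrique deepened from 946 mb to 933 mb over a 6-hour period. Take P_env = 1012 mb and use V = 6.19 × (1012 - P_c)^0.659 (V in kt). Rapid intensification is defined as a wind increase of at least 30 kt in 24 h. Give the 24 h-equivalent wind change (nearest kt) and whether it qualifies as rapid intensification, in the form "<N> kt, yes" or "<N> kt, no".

49 kt, yes

V₁: ΔP = 66, V ≈ 6.19 × 66^0.659 ≈ 97.90 kt.
V₂: ΔP = 79, V ≈ 6.19 × 79^0.659 ≈ 110.21 kt.
ΔV over 6 h = 12.31 kt → 24 h equivalent = 12.31 × 24/6 ≈ 49.24 kt.
49 kt ≥ 30 kt ⇒ rapid intensification.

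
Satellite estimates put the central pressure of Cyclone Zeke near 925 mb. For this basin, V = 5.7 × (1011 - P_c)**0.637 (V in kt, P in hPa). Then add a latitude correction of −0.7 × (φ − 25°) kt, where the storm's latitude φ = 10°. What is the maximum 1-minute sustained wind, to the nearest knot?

108 kt

ΔP = 1011 − 925 = 86 mb.
86^0.637 ≈ 17.072.
V ≈ 5.7 × 17.072 ≈ 97.3 kt.
Latitude correction: −0.7 × (10 − 25) = 10.5 kt.
Corrected V ≈ 107.8 kt → 108 kt.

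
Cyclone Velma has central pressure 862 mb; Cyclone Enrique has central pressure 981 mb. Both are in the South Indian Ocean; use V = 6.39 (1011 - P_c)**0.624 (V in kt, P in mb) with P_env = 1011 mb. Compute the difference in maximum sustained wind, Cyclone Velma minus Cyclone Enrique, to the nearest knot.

Cyclone Velma: ΔP = 149; V ≈ 6.39 × 149^0.624 ≈ 145.07 kt.
Cyclone Enrique: ΔP = 30; V ≈ 6.39 × 30^0.624 ≈ 53.36 kt.
Difference ≈ 145.07 − 53.36 = 91.71 → 92 kt.

92 kt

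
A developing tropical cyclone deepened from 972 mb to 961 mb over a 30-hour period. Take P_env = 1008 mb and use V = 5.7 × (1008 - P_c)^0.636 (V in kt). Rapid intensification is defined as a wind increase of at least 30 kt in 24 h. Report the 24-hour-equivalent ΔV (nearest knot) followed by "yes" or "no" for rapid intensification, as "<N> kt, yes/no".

V₁: ΔP = 36, V ≈ 5.7 × 36^0.636 ≈ 55.68 kt.
V₂: ΔP = 47, V ≈ 5.7 × 47^0.636 ≈ 65.97 kt.
ΔV over 30 h = 10.29 kt → 24 h equivalent = 10.29 × 24/30 ≈ 8.23 kt.
8 kt < 30 kt ⇒ not rapid intensification.

8 kt, no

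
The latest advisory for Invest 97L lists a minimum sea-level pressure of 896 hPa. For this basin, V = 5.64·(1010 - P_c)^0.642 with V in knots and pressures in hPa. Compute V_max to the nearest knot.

118 kt

ΔP = 1010 − 896 = 114 hPa.
114^0.642 ≈ 20.919.
V ≈ 5.64 × 20.919 ≈ 118.0 kt.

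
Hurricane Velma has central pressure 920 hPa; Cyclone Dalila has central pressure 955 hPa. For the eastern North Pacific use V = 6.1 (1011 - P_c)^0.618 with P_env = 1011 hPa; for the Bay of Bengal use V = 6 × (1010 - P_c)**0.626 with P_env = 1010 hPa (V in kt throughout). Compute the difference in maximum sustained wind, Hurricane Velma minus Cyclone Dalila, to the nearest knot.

Hurricane Velma: ΔP = 91; V ≈ 6.1 × 91^0.618 ≈ 99.09 kt.
Cyclone Dalila: ΔP = 55; V ≈ 6 × 55^0.626 ≈ 73.73 kt.
Difference ≈ 99.09 − 73.73 = 25.36 → 25 kt.

25 kt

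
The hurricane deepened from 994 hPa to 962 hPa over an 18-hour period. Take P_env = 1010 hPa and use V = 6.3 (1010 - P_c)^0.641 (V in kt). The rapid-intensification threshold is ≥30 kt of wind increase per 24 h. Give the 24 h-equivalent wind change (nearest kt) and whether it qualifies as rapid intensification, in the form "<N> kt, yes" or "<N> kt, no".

V₁: ΔP = 16, V ≈ 6.3 × 16^0.641 ≈ 37.25 kt.
V₂: ΔP = 48, V ≈ 6.3 × 48^0.641 ≈ 75.34 kt.
ΔV over 18 h = 38.09 kt → 24 h equivalent = 38.09 × 24/18 ≈ 50.79 kt.
51 kt ≥ 30 kt ⇒ rapid intensification.

51 kt, yes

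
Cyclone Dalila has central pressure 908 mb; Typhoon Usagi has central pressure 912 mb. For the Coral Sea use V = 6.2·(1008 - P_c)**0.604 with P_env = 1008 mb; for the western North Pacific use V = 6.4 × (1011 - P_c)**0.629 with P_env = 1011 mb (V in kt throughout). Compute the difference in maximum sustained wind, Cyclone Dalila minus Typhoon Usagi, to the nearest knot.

Cyclone Dalila: ΔP = 100; V ≈ 6.2 × 100^0.604 ≈ 100.09 kt.
Typhoon Usagi: ΔP = 99; V ≈ 6.4 × 99^0.629 ≈ 115.20 kt.
Difference ≈ 100.09 − 115.20 = -15.11 → -15 kt.

-15 kt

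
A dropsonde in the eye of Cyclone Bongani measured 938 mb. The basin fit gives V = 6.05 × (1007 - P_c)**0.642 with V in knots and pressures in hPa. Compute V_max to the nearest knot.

ΔP = 1007 − 938 = 69 mb.
69^0.642 ≈ 15.154.
V ≈ 6.05 × 15.154 ≈ 91.7 kt.

92 kt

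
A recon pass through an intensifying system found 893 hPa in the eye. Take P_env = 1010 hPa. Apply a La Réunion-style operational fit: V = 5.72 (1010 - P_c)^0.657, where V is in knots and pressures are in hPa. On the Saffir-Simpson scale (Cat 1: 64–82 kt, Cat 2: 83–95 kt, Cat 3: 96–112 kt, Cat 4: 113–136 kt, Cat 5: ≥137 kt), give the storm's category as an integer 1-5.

ΔP = 1010 − 893 = 117 hPa.
V ≈ 5.72 × 117^0.657 = 5.72 × 22.85 ≈ 131 kt.
131 kt falls in the Category 4 band.

4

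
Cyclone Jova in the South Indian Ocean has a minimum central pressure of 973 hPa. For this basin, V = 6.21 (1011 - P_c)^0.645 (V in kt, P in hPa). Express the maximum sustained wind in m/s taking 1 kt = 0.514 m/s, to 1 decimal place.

ΔP = 1011 − 973 = 38 hPa.
V ≈ 6.21 × 38^0.645 = 6.21 × 10.446 ≈ 64.871 kt.
64.871 × 0.514 ≈ 33.34 m/s → 33.3 m/s.

33.3 m/s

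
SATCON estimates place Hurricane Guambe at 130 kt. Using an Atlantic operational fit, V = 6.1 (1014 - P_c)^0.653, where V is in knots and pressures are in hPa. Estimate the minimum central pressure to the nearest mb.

906 mb

ΔP = (V / 6.1)^(1/0.653) = (130/6.1)^1.531.
130/6.1 = 21.311; 21.311^1.531 ≈ 108.30 mb.
P_c = 1014 − 108.30 = 905.70 ≈ 906 mb.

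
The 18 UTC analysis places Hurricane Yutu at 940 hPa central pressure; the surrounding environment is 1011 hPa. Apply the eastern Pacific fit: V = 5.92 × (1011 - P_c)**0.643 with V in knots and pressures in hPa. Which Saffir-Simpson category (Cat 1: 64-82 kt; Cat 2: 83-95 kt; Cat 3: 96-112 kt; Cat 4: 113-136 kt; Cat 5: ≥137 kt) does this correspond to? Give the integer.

2

ΔP = 1011 − 940 = 71 hPa.
V ≈ 5.92 × 71^0.643 = 5.92 × 15.50 ≈ 92 kt.
92 kt falls in the Category 2 band.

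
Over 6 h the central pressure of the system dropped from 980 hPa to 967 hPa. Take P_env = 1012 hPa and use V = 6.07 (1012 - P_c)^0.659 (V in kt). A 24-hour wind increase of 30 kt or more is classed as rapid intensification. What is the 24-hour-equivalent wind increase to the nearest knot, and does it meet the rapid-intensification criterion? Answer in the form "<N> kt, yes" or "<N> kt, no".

60 kt, yes

V₁: ΔP = 32, V ≈ 6.07 × 32^0.659 ≈ 59.58 kt.
V₂: ΔP = 45, V ≈ 6.07 × 45^0.659 ≈ 74.59 kt.
ΔV over 6 h = 15.01 kt → 24 h equivalent = 15.01 × 24/6 ≈ 60.04 kt.
60 kt ≥ 30 kt ⇒ rapid intensification.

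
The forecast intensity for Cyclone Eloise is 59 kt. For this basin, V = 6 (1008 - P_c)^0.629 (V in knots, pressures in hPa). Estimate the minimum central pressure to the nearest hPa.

970 hPa

ΔP = (V / 6)^(1/0.629) = (59/6)^1.590.
59/6 = 9.833; 9.833^1.590 ≈ 37.86 hPa.
P_c = 1008 − 37.86 = 970.14 ≈ 970 hPa.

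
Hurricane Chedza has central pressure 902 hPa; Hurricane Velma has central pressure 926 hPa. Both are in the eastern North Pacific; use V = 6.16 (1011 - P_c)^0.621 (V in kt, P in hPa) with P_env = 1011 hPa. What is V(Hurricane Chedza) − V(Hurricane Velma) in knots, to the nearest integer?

Hurricane Chedza: ΔP = 109; V ≈ 6.16 × 109^0.621 ≈ 113.45 kt.
Hurricane Velma: ΔP = 85; V ≈ 6.16 × 85^0.621 ≈ 97.22 kt.
Difference ≈ 113.45 − 97.22 = 16.23 → 16 kt.

16 kt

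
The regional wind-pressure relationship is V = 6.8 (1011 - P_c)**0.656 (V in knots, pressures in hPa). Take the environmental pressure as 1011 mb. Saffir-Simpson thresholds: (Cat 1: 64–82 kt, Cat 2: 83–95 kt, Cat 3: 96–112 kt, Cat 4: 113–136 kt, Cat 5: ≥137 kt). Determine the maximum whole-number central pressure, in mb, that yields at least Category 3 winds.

954 mb

Category 3 begins at V = 96 kt.
Required ΔP = (96/6.8)^(1/0.656) = 14.118^1.524 ≈ 56.58 mb.
P_c ≤ 1011 − 56.58 = 954.42, so the highest integer P_c is 954 mb.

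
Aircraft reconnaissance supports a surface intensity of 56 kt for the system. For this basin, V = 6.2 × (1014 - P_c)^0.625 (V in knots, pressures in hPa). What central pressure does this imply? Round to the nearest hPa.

ΔP = (V / 6.2)^(1/0.625) = (56/6.2)^1.600.
56/6.2 = 9.032; 9.032^1.600 ≈ 33.83 hPa.
P_c = 1014 − 33.83 = 980.17 ≈ 980 hPa.

980 hPa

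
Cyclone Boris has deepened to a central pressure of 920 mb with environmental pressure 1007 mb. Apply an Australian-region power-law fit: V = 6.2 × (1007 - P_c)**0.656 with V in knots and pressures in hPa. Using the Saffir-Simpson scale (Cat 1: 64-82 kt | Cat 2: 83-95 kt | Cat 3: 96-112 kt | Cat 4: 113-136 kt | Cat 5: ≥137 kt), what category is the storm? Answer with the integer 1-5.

ΔP = 1007 − 920 = 87 mb.
V ≈ 6.2 × 87^0.656 = 6.2 × 18.72 ≈ 116 kt.
116 kt falls in the Category 4 band.

4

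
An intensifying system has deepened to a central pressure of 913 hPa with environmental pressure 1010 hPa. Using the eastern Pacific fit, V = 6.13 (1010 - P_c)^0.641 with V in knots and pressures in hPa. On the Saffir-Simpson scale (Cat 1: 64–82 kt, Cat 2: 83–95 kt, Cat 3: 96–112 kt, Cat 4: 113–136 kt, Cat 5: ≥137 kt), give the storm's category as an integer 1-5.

4

ΔP = 1010 − 913 = 97 hPa.
V ≈ 6.13 × 97^0.641 = 6.13 × 18.77 ≈ 115 kt.
115 kt falls in the Category 4 band.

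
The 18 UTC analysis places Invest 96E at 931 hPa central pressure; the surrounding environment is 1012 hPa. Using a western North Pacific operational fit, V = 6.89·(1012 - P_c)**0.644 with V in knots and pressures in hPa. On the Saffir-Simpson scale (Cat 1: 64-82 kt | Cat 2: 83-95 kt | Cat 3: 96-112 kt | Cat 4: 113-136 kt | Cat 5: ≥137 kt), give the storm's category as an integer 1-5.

4

ΔP = 1012 − 931 = 81 hPa.
V ≈ 6.89 × 81^0.644 = 6.89 × 16.95 ≈ 117 kt.
117 kt falls in the Category 4 band.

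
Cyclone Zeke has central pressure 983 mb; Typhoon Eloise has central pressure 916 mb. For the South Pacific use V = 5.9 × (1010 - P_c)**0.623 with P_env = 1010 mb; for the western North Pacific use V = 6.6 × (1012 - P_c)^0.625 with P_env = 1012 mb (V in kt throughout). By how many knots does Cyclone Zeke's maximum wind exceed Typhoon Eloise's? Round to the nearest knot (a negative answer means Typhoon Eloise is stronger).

-68 kt

Cyclone Zeke: ΔP = 27; V ≈ 5.9 × 27^0.623 ≈ 45.98 kt.
Typhoon Eloise: ΔP = 96; V ≈ 6.6 × 96^0.625 ≈ 114.41 kt.
Difference ≈ 45.98 − 114.41 = -68.43 → -68 kt.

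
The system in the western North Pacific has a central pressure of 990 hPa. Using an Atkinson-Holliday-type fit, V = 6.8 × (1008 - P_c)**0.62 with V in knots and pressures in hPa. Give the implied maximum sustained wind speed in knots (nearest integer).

41 kt

ΔP = 1008 − 990 = 18 hPa.
18^0.62 ≈ 6.002.
V ≈ 6.8 × 6.002 ≈ 40.8 kt.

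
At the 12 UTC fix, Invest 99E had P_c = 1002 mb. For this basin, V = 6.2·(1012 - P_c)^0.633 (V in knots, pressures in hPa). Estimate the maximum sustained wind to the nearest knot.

ΔP = 1012 − 1002 = 10 mb.
10^0.633 ≈ 4.295.
V ≈ 6.2 × 4.295 ≈ 26.6 kt.

27 kt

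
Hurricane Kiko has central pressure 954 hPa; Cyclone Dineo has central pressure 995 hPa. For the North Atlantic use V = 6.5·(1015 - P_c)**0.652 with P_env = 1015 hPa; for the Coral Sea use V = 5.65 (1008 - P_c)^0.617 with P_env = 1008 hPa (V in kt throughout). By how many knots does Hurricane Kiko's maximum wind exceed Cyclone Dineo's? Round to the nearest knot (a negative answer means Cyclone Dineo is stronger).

67 kt

Hurricane Kiko: ΔP = 61; V ≈ 6.5 × 61^0.652 ≈ 94.83 kt.
Cyclone Dineo: ΔP = 13; V ≈ 5.65 × 13^0.617 ≈ 27.50 kt.
Difference ≈ 94.83 − 27.50 = 67.33 → 67 kt.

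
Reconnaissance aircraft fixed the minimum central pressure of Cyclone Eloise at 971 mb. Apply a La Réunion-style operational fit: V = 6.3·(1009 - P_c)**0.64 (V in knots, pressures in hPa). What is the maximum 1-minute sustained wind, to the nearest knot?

ΔP = 1009 − 971 = 38 mb.
38^0.64 ≈ 10.258.
V ≈ 6.3 × 10.258 ≈ 64.6 kt.

65 kt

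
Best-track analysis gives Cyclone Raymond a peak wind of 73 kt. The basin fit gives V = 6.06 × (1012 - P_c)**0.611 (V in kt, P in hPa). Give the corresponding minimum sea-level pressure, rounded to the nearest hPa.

ΔP = (V / 6.06)^(1/0.611) = (73/6.06)^1.637.
73/6.06 = 12.046; 12.046^1.637 ≈ 58.75 hPa.
P_c = 1012 − 58.75 = 953.25 ≈ 953 hPa.

953 hPa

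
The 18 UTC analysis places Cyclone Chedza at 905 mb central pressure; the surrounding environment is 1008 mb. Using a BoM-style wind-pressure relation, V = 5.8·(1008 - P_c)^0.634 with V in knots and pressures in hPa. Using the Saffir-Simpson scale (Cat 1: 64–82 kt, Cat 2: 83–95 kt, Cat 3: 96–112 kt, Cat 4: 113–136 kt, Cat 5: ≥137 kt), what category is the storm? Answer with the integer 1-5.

3

ΔP = 1008 − 905 = 103 mb.
V ≈ 5.8 × 103^0.634 = 5.8 × 18.89 ≈ 110 kt.
110 kt falls in the Category 3 band.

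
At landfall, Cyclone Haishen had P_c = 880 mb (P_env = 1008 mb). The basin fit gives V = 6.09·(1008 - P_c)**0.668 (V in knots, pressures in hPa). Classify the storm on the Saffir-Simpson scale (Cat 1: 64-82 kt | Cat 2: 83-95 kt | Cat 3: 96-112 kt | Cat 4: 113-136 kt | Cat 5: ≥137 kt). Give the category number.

ΔP = 1008 − 880 = 128 mb.
V ≈ 6.09 × 128^0.668 = 6.09 × 25.56 ≈ 156 kt.
156 kt falls in the Category 5 band.

5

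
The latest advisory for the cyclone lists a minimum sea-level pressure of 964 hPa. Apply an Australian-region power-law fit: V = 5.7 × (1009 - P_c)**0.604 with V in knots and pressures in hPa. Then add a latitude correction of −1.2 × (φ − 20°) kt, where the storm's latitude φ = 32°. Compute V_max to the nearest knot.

42 kt

ΔP = 1009 − 964 = 45 hPa.
45^0.604 ≈ 9.966.
V ≈ 5.7 × 9.966 ≈ 56.8 kt.
Latitude correction: −1.2 × (32 − 20) = -14.4 kt.
Corrected V ≈ 42.4 kt → 42 kt.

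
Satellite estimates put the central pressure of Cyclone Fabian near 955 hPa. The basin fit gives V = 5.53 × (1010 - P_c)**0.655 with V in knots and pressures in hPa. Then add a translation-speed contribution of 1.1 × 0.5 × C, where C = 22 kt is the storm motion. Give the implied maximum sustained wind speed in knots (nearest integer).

88 kt

ΔP = 1010 − 955 = 55 hPa.
55^0.655 ≈ 13.802.
V ≈ 5.53 × 13.802 ≈ 76.3 kt.
Translation term: 1.1 × 0.5 × 22 = 12.1 kt.
Corrected V ≈ 88.4 kt → 88 kt.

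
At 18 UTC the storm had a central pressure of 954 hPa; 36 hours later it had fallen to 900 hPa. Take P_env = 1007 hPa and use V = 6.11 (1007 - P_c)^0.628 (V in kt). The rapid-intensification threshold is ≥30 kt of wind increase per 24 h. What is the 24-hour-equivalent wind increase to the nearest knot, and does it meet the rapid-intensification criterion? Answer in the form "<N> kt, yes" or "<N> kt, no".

27 kt, no

V₁: ΔP = 53, V ≈ 6.11 × 53^0.628 ≈ 73.94 kt.
V₂: ΔP = 107, V ≈ 6.11 × 107^0.628 ≈ 114.95 kt.
ΔV over 36 h = 41.01 kt → 24 h equivalent = 41.01 × 24/36 ≈ 27.34 kt.
27 kt < 30 kt ⇒ not rapid intensification.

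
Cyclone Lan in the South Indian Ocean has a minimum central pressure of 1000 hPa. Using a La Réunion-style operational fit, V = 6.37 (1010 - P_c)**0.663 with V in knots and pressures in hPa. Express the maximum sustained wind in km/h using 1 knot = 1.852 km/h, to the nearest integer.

54 km/h

ΔP = 1010 − 1000 = 10 hPa.
V ≈ 6.37 × 10^0.663 = 6.37 × 4.603 ≈ 29.318 kt.
29.318 × 1.852 ≈ 54.30 km/h → 54 km/h.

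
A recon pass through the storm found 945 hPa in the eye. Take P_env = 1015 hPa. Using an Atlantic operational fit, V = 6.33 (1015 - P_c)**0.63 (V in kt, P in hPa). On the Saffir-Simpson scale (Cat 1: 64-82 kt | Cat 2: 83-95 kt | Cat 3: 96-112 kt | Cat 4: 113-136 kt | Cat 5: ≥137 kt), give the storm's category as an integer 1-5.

2

ΔP = 1015 − 945 = 70 hPa.
V ≈ 6.33 × 70^0.63 = 6.33 × 14.53 ≈ 92 kt.
92 kt falls in the Category 2 band.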